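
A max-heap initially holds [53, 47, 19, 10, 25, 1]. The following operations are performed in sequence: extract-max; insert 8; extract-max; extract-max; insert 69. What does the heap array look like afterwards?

extract-max → returns 53:
  remove root 53; move last element 1 to root → [1, 47, 19, 10, 25]
  1 vs larger child 47 at index 1, swap → [47, 1, 19, 10, 25]
  1 vs larger child 25 at index 4, swap → [47, 25, 19, 10, 1]
insert 8:
  append 8 at index 5 → [47, 25, 19, 10, 1, 8] (no swap needed)
extract-max → returns 47:
  remove root 47; move last element 8 to root → [8, 25, 19, 10, 1]
  8 vs larger child 25 at index 1, swap → [25, 8, 19, 10, 1]
  8 vs larger child 10 at index 3, swap → [25, 10, 19, 8, 1]
extract-max → returns 25:
  remove root 25; move last element 1 to root → [1, 10, 19, 8]
  1 vs larger child 19 at index 2, swap → [19, 10, 1, 8]
insert 69:
  append 69 at index 4 → [19, 10, 1, 8, 69]
  69 > parent 10 at index 1, swap → [19, 69, 1, 8, 10]
  69 > parent 19 at index 0, swap → [69, 19, 1, 8, 10]

[69, 19, 1, 8, 10]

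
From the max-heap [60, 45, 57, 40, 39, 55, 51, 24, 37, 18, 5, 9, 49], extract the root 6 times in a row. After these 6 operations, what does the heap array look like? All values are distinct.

extract-max #1 returns 60:
  remove root 60; move last element 49 to root → [49, 45, 57, 40, 39, 55, 51, 24, 37, 18, 5, 9]
  49 vs larger child 57 at index 2, swap → [57, 45, 49, 40, 39, 55, 51, 24, 37, 18, 5, 9]
  49 vs larger child 55 at index 5, swap → [57, 45, 55, 40, 39, 49, 51, 24, 37, 18, 5, 9]
extract-max #2 returns 57:
  remove root 57; move last element 9 to root → [9, 45, 55, 40, 39, 49, 51, 24, 37, 18, 5]
  9 vs larger child 55 at index 2, swap → [55, 45, 9, 40, 39, 49, 51, 24, 37, 18, 5]
  9 vs larger child 51 at index 6, swap → [55, 45, 51, 40, 39, 49, 9, 24, 37, 18, 5]
extract-max #3 returns 55:
  remove root 55; move last element 5 to root → [5, 45, 51, 40, 39, 49, 9, 24, 37, 18]
  5 vs larger child 51 at index 2, swap → [51, 45, 5, 40, 39, 49, 9, 24, 37, 18]
  5 vs larger child 49 at index 5, swap → [51, 45, 49, 40, 39, 5, 9, 24, 37, 18]
extract-max #4 returns 51:
  remove root 51; move last element 18 to root → [18, 45, 49, 40, 39, 5, 9, 24, 37]
  18 vs larger child 49 at index 2, swap → [49, 45, 18, 40, 39, 5, 9, 24, 37]
extract-max #5 returns 49:
  remove root 49; move last element 37 to root → [37, 45, 18, 40, 39, 5, 9, 24]
  37 vs larger child 45 at index 1, swap → [45, 37, 18, 40, 39, 5, 9, 24]
  37 vs larger child 40 at index 3, swap → [45, 40, 18, 37, 39, 5, 9, 24]
extract-max #6 returns 45:
  remove root 45; move last element 24 to root → [24, 40, 18, 37, 39, 5, 9]
  24 vs larger child 40 at index 1, swap → [40, 24, 18, 37, 39, 5, 9]
  24 vs larger child 39 at index 4, swap → [40, 39, 18, 37, 24, 5, 9]

[40, 39, 18, 37, 24, 5, 9]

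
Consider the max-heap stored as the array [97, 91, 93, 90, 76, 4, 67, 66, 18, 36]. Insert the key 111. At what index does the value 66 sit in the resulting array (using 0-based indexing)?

7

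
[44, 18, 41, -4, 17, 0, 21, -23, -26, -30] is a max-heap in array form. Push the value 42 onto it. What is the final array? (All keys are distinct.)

append 42 at index 10 → [44, 18, 41, -4, 17, 0, 21, -23, -26, -30, 42]
42 > parent 17 at index 4, swap → [44, 18, 41, -4, 42, 0, 21, -23, -26, -30, 17]
42 > parent 18 at index 1, swap → [44, 42, 41, -4, 18, 0, 21, -23, -26, -30, 17]

[44, 42, 41, -4, 18, 0, 21, -23, -26, -30, 17]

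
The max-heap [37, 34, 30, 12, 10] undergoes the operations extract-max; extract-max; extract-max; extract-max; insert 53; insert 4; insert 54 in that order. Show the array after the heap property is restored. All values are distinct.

extract-max → returns 37:
  remove root 37; move last element 10 to root → [10, 34, 30, 12]
  10 vs larger child 34 at index 1, swap → [34, 10, 30, 12]
  10 vs only child 12 at index 3, swap → [34, 12, 30, 10]
extract-max → returns 34:
  remove root 34; move last element 10 to root → [10, 12, 30]
  10 vs larger child 30 at index 2, swap → [30, 12, 10]
extract-max → returns 30:
  remove root 30; move last element 10 to root → [10, 12]
  10 vs only child 12 at index 1, swap → [12, 10]
extract-max → returns 12:
  remove root 12; move last element 10 to root → [10] (no swap needed)
insert 53:
  append 53 at index 1 → [10, 53]
  53 > parent 10 at index 0, swap → [53, 10]
insert 4:
  append 4 at index 2 → [53, 10, 4] (no swap needed)
insert 54:
  append 54 at index 3 → [53, 10, 4, 54]
  54 > parent 10 at index 1, swap → [53, 54, 4, 10]
  54 > parent 53 at index 0, swap → [54, 53, 4, 10]

[54, 53, 4, 10]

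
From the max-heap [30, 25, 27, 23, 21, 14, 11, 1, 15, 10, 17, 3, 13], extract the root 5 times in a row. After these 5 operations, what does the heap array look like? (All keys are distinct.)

extract-max #1 returns 30:
  remove root 30; move last element 13 to root → [13, 25, 27, 23, 21, 14, 11, 1, 15, 10, 17, 3]
  13 vs larger child 27 at index 2, swap → [27, 25, 13, 23, 21, 14, 11, 1, 15, 10, 17, 3]
  13 vs larger child 14 at index 5, swap → [27, 25, 14, 23, 21, 13, 11, 1, 15, 10, 17, 3]
extract-max #2 returns 27:
  remove root 27; move last element 3 to root → [3, 25, 14, 23, 21, 13, 11, 1, 15, 10, 17]
  3 vs larger child 25 at index 1, swap → [25, 3, 14, 23, 21, 13, 11, 1, 15, 10, 17]
  3 vs larger child 23 at index 3, swap → [25, 23, 14, 3, 21, 13, 11, 1, 15, 10, 17]
  3 vs larger child 15 at index 8, swap → [25, 23, 14, 15, 21, 13, 11, 1, 3, 10, 17]
extract-max #3 returns 25:
  remove root 25; move last element 17 to root → [17, 23, 14, 15, 21, 13, 11, 1, 3, 10]
  17 vs larger child 23 at index 1, swap → [23, 17, 14, 15, 21, 13, 11, 1, 3, 10]
  17 vs larger child 21 at index 4, swap → [23, 21, 14, 15, 17, 13, 11, 1, 3, 10]
extract-max #4 returns 23:
  remove root 23; move last element 10 to root → [10, 21, 14, 15, 17, 13, 11, 1, 3]
  10 vs larger child 21 at index 1, swap → [21, 10, 14, 15, 17, 13, 11, 1, 3]
  10 vs larger child 17 at index 4, swap → [21, 17, 14, 15, 10, 13, 11, 1, 3]
extract-max #5 returns 21:
  remove root 21; move last element 3 to root → [3, 17, 14, 15, 10, 13, 11, 1]
  3 vs larger child 17 at index 1, swap → [17, 3, 14, 15, 10, 13, 11, 1]
  3 vs larger child 15 at index 3, swap → [17, 15, 14, 3, 10, 13, 11, 1]

[17, 15, 14, 3, 10, 13, 11, 1]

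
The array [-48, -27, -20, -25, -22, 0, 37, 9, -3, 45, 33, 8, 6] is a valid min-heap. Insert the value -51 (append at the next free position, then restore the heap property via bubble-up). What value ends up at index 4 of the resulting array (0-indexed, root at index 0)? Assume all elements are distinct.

-22

append -51 at index 13 → [-48, -27, -20, -25, -22, 0, 37, 9, -3, 45, 33, 8, 6, -51]
-51 < parent 37 at index 6, swap → [-48, -27, -20, -25, -22, 0, -51, 9, -3, 45, 33, 8, 6, 37]
-51 < parent -20 at index 2, swap → [-48, -27, -51, -25, -22, 0, -20, 9, -3, 45, 33, 8, 6, 37]
-51 < parent -48 at index 0, swap → [-51, -27, -48, -25, -22, 0, -20, 9, -3, 45, 33, 8, 6, 37]
resulting array: [-51, -27, -48, -25, -22, 0, -20, 9, -3, 45, 33, 8, 6, 37]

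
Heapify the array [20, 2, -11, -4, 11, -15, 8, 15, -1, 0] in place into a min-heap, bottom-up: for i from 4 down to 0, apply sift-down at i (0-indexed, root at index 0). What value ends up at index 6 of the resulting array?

8

sift down from index 4:
  11 vs only child 0 at index 9, swap → [20, 2, -11, -4, 0, -15, 8, 15, -1, 11]
sift down from index 3: already satisfies heap property
sift down from index 2:
  -11 vs smaller child -15 at index 5, swap → [20, 2, -15, -4, 0, -11, 8, 15, -1, 11]
sift down from index 1:
  2 vs smaller child -4 at index 3, swap → [20, -4, -15, 2, 0, -11, 8, 15, -1, 11]
  2 vs smaller child -1 at index 8, swap → [20, -4, -15, -1, 0, -11, 8, 15, 2, 11]
sift down from index 0:
  20 vs smaller child -15 at index 2, swap → [-15, -4, 20, -1, 0, -11, 8, 15, 2, 11]
  20 vs smaller child -11 at index 5, swap → [-15, -4, -11, -1, 0, 20, 8, 15, 2, 11]
resulting array: [-15, -4, -11, -1, 0, 20, 8, 15, 2, 11]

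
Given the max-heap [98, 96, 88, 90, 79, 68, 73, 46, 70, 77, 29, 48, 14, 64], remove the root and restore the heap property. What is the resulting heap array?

remove root 98; move last element 64 to root → [64, 96, 88, 90, 79, 68, 73, 46, 70, 77, 29, 48, 14]
64 vs larger child 96 at index 1, swap → [96, 64, 88, 90, 79, 68, 73, 46, 70, 77, 29, 48, 14]
64 vs larger child 90 at index 3, swap → [96, 90, 88, 64, 79, 68, 73, 46, 70, 77, 29, 48, 14]
64 vs larger child 70 at index 8, swap → [96, 90, 88, 70, 79, 68, 73, 46, 64, 77, 29, 48, 14]

[96, 90, 88, 70, 79, 68, 73, 46, 64, 77, 29, 48, 14]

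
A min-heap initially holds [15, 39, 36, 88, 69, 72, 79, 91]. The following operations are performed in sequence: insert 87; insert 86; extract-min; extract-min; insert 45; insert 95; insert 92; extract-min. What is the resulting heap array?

insert 87:
  append 87 at index 8 → [15, 39, 36, 88, 69, 72, 79, 91, 87]
  87 < parent 88 at index 3, swap → [15, 39, 36, 87, 69, 72, 79, 91, 88]
insert 86:
  append 86 at index 9 → [15, 39, 36, 87, 69, 72, 79, 91, 88, 86] (no swap needed)
extract-min → returns 15:
  remove root 15; move last element 86 to root → [86, 39, 36, 87, 69, 72, 79, 91, 88]
  86 vs smaller child 36 at index 2, swap → [36, 39, 86, 87, 69, 72, 79, 91, 88]
  86 vs smaller child 72 at index 5, swap → [36, 39, 72, 87, 69, 86, 79, 91, 88]
extract-min → returns 36:
  remove root 36; move last element 88 to root → [88, 39, 72, 87, 69, 86, 79, 91]
  88 vs smaller child 39 at index 1, swap → [39, 88, 72, 87, 69, 86, 79, 91]
  88 vs smaller child 69 at index 4, swap → [39, 69, 72, 87, 88, 86, 79, 91]
insert 45:
  append 45 at index 8 → [39, 69, 72, 87, 88, 86, 79, 91, 45]
  45 < parent 87 at index 3, swap → [39, 69, 72, 45, 88, 86, 79, 91, 87]
  45 < parent 69 at index 1, swap → [39, 45, 72, 69, 88, 86, 79, 91, 87]
insert 95:
  append 95 at index 9 → [39, 45, 72, 69, 88, 86, 79, 91, 87, 95] (no swap needed)
insert 92:
  append 92 at index 10 → [39, 45, 72, 69, 88, 86, 79, 91, 87, 95, 92] (no swap needed)
extract-min → returns 39:
  remove root 39; move last element 92 to root → [92, 45, 72, 69, 88, 86, 79, 91, 87, 95]
  92 vs smaller child 45 at index 1, swap → [45, 92, 72, 69, 88, 86, 79, 91, 87, 95]
  92 vs smaller child 69 at index 3, swap → [45, 69, 72, 92, 88, 86, 79, 91, 87, 95]
  92 vs smaller child 87 at index 8, swap → [45, 69, 72, 87, 88, 86, 79, 91, 92, 95]

[45, 69, 72, 87, 88, 86, 79, 91, 92, 95]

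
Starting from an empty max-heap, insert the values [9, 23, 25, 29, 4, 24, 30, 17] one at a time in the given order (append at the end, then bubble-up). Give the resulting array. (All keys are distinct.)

[30, 25, 29, 17, 4, 23, 24, 9]

Insert 9:
  append 9 at index 0 → [9] (no swap needed)
Insert 23:
  append 23 at index 1 → [9, 23]
  23 > parent 9 at index 0, swap → [23, 9]
Insert 25:
  append 25 at index 2 → [23, 9, 25]
  25 > parent 23 at index 0, swap → [25, 9, 23]
Insert 29:
  append 29 at index 3 → [25, 9, 23, 29]
  29 > parent 9 at index 1, swap → [25, 29, 23, 9]
  29 > parent 25 at index 0, swap → [29, 25, 23, 9]
Insert 4:
  append 4 at index 4 → [29, 25, 23, 9, 4] (no swap needed)
Insert 24:
  append 24 at index 5 → [29, 25, 23, 9, 4, 24]
  24 > parent 23 at index 2, swap → [29, 25, 24, 9, 4, 23]
Insert 30:
  append 30 at index 6 → [29, 25, 24, 9, 4, 23, 30]
  30 > parent 24 at index 2, swap → [29, 25, 30, 9, 4, 23, 24]
  30 > parent 29 at index 0, swap → [30, 25, 29, 9, 4, 23, 24]
Insert 17:
  append 17 at index 7 → [30, 25, 29, 9, 4, 23, 24, 17]
  17 > parent 9 at index 3, swap → [30, 25, 29, 17, 4, 23, 24, 9]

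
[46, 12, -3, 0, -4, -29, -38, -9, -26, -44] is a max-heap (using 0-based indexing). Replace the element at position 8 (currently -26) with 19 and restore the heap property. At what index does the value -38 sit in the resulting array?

6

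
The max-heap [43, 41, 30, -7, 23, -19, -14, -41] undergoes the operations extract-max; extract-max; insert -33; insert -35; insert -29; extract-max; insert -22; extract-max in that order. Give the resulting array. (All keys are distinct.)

extract-max → returns 43:
  remove root 43; move last element -41 to root → [-41, 41, 30, -7, 23, -19, -14]
  -41 vs larger child 41 at index 1, swap → [41, -41, 30, -7, 23, -19, -14]
  -41 vs larger child 23 at index 4, swap → [41, 23, 30, -7, -41, -19, -14]
extract-max → returns 41:
  remove root 41; move last element -14 to root → [-14, 23, 30, -7, -41, -19]
  -14 vs larger child 30 at index 2, swap → [30, 23, -14, -7, -41, -19]
insert -33:
  append -33 at index 6 → [30, 23, -14, -7, -41, -19, -33] (no swap needed)
insert -35:
  append -35 at index 7 → [30, 23, -14, -7, -41, -19, -33, -35] (no swap needed)
insert -29:
  append -29 at index 8 → [30, 23, -14, -7, -41, -19, -33, -35, -29] (no swap needed)
extract-max → returns 30:
  remove root 30; move last element -29 to root → [-29, 23, -14, -7, -41, -19, -33, -35]
  -29 vs larger child 23 at index 1, swap → [23, -29, -14, -7, -41, -19, -33, -35]
  -29 vs larger child -7 at index 3, swap → [23, -7, -14, -29, -41, -19, -33, -35]
insert -22:
  append -22 at index 8 → [23, -7, -14, -29, -41, -19, -33, -35, -22]
  -22 > parent -29 at index 3, swap → [23, -7, -14, -22, -41, -19, -33, -35, -29]
extract-max → returns 23:
  remove root 23; move last element -29 to root → [-29, -7, -14, -22, -41, -19, -33, -35]
  -29 vs larger child -7 at index 1, swap → [-7, -29, -14, -22, -41, -19, -33, -35]
  -29 vs larger child -22 at index 3, swap → [-7, -22, -14, -29, -41, -19, -33, -35]

[-7, -22, -14, -29, -41, -19, -33, -35]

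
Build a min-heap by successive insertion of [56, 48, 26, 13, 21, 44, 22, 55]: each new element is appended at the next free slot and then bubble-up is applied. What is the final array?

Insert 56:
  append 56 at index 0 → [56] (no swap needed)
Insert 48:
  append 48 at index 1 → [56, 48]
  48 < parent 56 at index 0, swap → [48, 56]
Insert 26:
  append 26 at index 2 → [48, 56, 26]
  26 < parent 48 at index 0, swap → [26, 56, 48]
Insert 13:
  append 13 at index 3 → [26, 56, 48, 13]
  13 < parent 56 at index 1, swap → [26, 13, 48, 56]
  13 < parent 26 at index 0, swap → [13, 26, 48, 56]
Insert 21:
  append 21 at index 4 → [13, 26, 48, 56, 21]
  21 < parent 26 at index 1, swap → [13, 21, 48, 56, 26]
Insert 44:
  append 44 at index 5 → [13, 21, 48, 56, 26, 44]
  44 < parent 48 at index 2, swap → [13, 21, 44, 56, 26, 48]
Insert 22:
  append 22 at index 6 → [13, 21, 44, 56, 26, 48, 22]
  22 < parent 44 at index 2, swap → [13, 21, 22, 56, 26, 48, 44]
Insert 55:
  append 55 at index 7 → [13, 21, 22, 56, 26, 48, 44, 55]
  55 < parent 56 at index 3, swap → [13, 21, 22, 55, 26, 48, 44, 56]

[13, 21, 22, 55, 26, 48, 44, 56]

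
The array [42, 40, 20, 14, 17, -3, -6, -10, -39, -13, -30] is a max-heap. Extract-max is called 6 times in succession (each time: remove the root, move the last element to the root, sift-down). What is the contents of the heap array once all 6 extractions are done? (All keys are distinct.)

extract-max #1 returns 42:
  remove root 42; move last element -30 to root → [-30, 40, 20, 14, 17, -3, -6, -10, -39, -13]
  -30 vs larger child 40 at index 1, swap → [40, -30, 20, 14, 17, -3, -6, -10, -39, -13]
  -30 vs larger child 17 at index 4, swap → [40, 17, 20, 14, -30, -3, -6, -10, -39, -13]
  -30 vs only child -13 at index 9, swap → [40, 17, 20, 14, -13, -3, -6, -10, -39, -30]
extract-max #2 returns 40:
  remove root 40; move last element -30 to root → [-30, 17, 20, 14, -13, -3, -6, -10, -39]
  -30 vs larger child 20 at index 2, swap → [20, 17, -30, 14, -13, -3, -6, -10, -39]
  -30 vs larger child -3 at index 5, swap → [20, 17, -3, 14, -13, -30, -6, -10, -39]
extract-max #3 returns 20:
  remove root 20; move last element -39 to root → [-39, 17, -3, 14, -13, -30, -6, -10]
  -39 vs larger child 17 at index 1, swap → [17, -39, -3, 14, -13, -30, -6, -10]
  -39 vs larger child 14 at index 3, swap → [17, 14, -3, -39, -13, -30, -6, -10]
  -39 vs only child -10 at index 7, swap → [17, 14, -3, -10, -13, -30, -6, -39]
extract-max #4 returns 17:
  remove root 17; move last element -39 to root → [-39, 14, -3, -10, -13, -30, -6]
  -39 vs larger child 14 at index 1, swap → [14, -39, -3, -10, -13, -30, -6]
  -39 vs larger child -10 at index 3, swap → [14, -10, -3, -39, -13, -30, -6]
extract-max #5 returns 14:
  remove root 14; move last element -6 to root → [-6, -10, -3, -39, -13, -30]
  -6 vs larger child -3 at index 2, swap → [-3, -10, -6, -39, -13, -30]
extract-max #6 returns -3:
  remove root -3; move last element -30 to root → [-30, -10, -6, -39, -13]
  -30 vs larger child -6 at index 2, swap → [-6, -10, -30, -39, -13]

[-6, -10, -30, -39, -13]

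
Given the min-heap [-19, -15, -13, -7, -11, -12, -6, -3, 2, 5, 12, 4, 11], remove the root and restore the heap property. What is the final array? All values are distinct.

remove root -19; move last element 11 to root → [11, -15, -13, -7, -11, -12, -6, -3, 2, 5, 12, 4]
11 vs smaller child -15 at index 1, swap → [-15, 11, -13, -7, -11, -12, -6, -3, 2, 5, 12, 4]
11 vs smaller child -11 at index 4, swap → [-15, -11, -13, -7, 11, -12, -6, -3, 2, 5, 12, 4]
11 vs smaller child 5 at index 9, swap → [-15, -11, -13, -7, 5, -12, -6, -3, 2, 11, 12, 4]

[-15, -11, -13, -7, 5, -12, -6, -3, 2, 11, 12, 4]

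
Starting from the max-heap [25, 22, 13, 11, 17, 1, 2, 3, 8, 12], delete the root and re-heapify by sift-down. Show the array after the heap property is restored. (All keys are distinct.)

remove root 25; move last element 12 to root → [12, 22, 13, 11, 17, 1, 2, 3, 8]
12 vs larger child 22 at index 1, swap → [22, 12, 13, 11, 17, 1, 2, 3, 8]
12 vs larger child 17 at index 4, swap → [22, 17, 13, 11, 12, 1, 2, 3, 8]

[22, 17, 13, 11, 12, 1, 2, 3, 8]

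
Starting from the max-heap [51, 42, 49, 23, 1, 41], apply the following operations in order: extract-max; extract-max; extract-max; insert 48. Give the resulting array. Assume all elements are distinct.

extract-max → returns 51:
  remove root 51; move last element 41 to root → [41, 42, 49, 23, 1]
  41 vs larger child 49 at index 2, swap → [49, 42, 41, 23, 1]
extract-max → returns 49:
  remove root 49; move last element 1 to root → [1, 42, 41, 23]
  1 vs larger child 42 at index 1, swap → [42, 1, 41, 23]
  1 vs only child 23 at index 3, swap → [42, 23, 41, 1]
extract-max → returns 42:
  remove root 42; move last element 1 to root → [1, 23, 41]
  1 vs larger child 41 at index 2, swap → [41, 23, 1]
insert 48:
  append 48 at index 3 → [41, 23, 1, 48]
  48 > parent 23 at index 1, swap → [41, 48, 1, 23]
  48 > parent 41 at index 0, swap → [48, 41, 1, 23]

[48, 41, 1, 23]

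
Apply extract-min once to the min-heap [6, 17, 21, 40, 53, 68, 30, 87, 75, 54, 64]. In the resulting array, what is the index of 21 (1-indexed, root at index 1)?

remove root 6; move last element 64 to root → [64, 17, 21, 40, 53, 68, 30, 87, 75, 54]
64 vs smaller child 17 at index 2, swap → [17, 64, 21, 40, 53, 68, 30, 87, 75, 54]
64 vs smaller child 40 at index 4, swap → [17, 40, 21, 64, 53, 68, 30, 87, 75, 54]
resulting array: [17, 40, 21, 64, 53, 68, 30, 87, 75, 54]

3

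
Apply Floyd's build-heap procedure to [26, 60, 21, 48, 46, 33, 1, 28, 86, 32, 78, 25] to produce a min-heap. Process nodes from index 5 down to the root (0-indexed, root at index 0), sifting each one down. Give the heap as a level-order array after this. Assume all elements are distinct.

[1, 28, 21, 48, 32, 25, 26, 60, 86, 46, 78, 33]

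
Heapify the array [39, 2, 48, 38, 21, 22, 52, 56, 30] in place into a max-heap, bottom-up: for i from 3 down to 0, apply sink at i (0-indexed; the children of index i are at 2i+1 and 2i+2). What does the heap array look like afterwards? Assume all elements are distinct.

[56, 39, 52, 38, 21, 22, 48, 2, 30]

sift down from index 3:
  38 vs larger child 56 at index 7, swap → [39, 2, 48, 56, 21, 22, 52, 38, 30]
sift down from index 2:
  48 vs larger child 52 at index 6, swap → [39, 2, 52, 56, 21, 22, 48, 38, 30]
sift down from index 1:
  2 vs larger child 56 at index 3, swap → [39, 56, 52, 2, 21, 22, 48, 38, 30]
  2 vs larger child 38 at index 7, swap → [39, 56, 52, 38, 21, 22, 48, 2, 30]
sift down from index 0:
  39 vs larger child 56 at index 1, swap → [56, 39, 52, 38, 21, 22, 48, 2, 30]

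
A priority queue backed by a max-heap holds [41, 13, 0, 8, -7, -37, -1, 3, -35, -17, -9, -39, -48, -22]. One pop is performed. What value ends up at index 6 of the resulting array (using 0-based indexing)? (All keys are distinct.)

remove root 41; move last element -22 to root → [-22, 13, 0, 8, -7, -37, -1, 3, -35, -17, -9, -39, -48]
-22 vs larger child 13 at index 1, swap → [13, -22, 0, 8, -7, -37, -1, 3, -35, -17, -9, -39, -48]
-22 vs larger child 8 at index 3, swap → [13, 8, 0, -22, -7, -37, -1, 3, -35, -17, -9, -39, -48]
-22 vs larger child 3 at index 7, swap → [13, 8, 0, 3, -7, -37, -1, -22, -35, -17, -9, -39, -48]
resulting array: [13, 8, 0, 3, -7, -37, -1, -22, -35, -17, -9, -39, -48]

-1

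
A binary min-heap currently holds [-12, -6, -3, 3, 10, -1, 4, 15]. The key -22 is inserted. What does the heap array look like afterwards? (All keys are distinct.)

append -22 at index 8 → [-12, -6, -3, 3, 10, -1, 4, 15, -22]
-22 < parent 3 at index 3, swap → [-12, -6, -3, -22, 10, -1, 4, 15, 3]
-22 < parent -6 at index 1, swap → [-12, -22, -3, -6, 10, -1, 4, 15, 3]
-22 < parent -12 at index 0, swap → [-22, -12, -3, -6, 10, -1, 4, 15, 3]

[-22, -12, -3, -6, 10, -1, 4, 15, 3]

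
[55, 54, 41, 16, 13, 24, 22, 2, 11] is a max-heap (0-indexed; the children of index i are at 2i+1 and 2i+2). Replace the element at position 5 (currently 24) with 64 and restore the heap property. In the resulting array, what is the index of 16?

3

set index 5 from 24 to 64 → [55, 54, 41, 16, 13, 64, 22, 2, 11]
64 > parent 41 at index 2, swap → [55, 54, 64, 16, 13, 41, 22, 2, 11]
64 > parent 55 at index 0, swap → [64, 54, 55, 16, 13, 41, 22, 2, 11]
resulting array: [64, 54, 55, 16, 13, 41, 22, 2, 11]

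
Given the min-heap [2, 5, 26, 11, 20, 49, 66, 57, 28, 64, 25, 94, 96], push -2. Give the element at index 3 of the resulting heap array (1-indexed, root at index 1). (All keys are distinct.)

append -2 at index 14 → [2, 5, 26, 11, 20, 49, 66, 57, 28, 64, 25, 94, 96, -2]
-2 < parent 66 at index 7, swap → [2, 5, 26, 11, 20, 49, -2, 57, 28, 64, 25, 94, 96, 66]
-2 < parent 26 at index 3, swap → [2, 5, -2, 11, 20, 49, 26, 57, 28, 64, 25, 94, 96, 66]
-2 < parent 2 at index 1, swap → [-2, 5, 2, 11, 20, 49, 26, 57, 28, 64, 25, 94, 96, 66]
resulting array: [-2, 5, 2, 11, 20, 49, 26, 57, 28, 64, 25, 94, 96, 66]

2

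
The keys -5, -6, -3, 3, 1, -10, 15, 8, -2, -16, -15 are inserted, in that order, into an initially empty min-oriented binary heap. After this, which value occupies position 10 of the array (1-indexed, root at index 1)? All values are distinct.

1

Insert -5:
  append -5 at index 1 → [-5] (no swap needed)
Insert -6:
  append -6 at index 2 → [-5, -6]
  -6 < parent -5 at index 1, swap → [-6, -5]
Insert -3:
  append -3 at index 3 → [-6, -5, -3] (no swap needed)
Insert 3:
  append 3 at index 4 → [-6, -5, -3, 3] (no swap needed)
Insert 1:
  append 1 at index 5 → [-6, -5, -3, 3, 1] (no swap needed)
Insert -10:
  append -10 at index 6 → [-6, -5, -3, 3, 1, -10]
  -10 < parent -3 at index 3, swap → [-6, -5, -10, 3, 1, -3]
  -10 < parent -6 at index 1, swap → [-10, -5, -6, 3, 1, -3]
Insert 15:
  append 15 at index 7 → [-10, -5, -6, 3, 1, -3, 15] (no swap needed)
Insert 8:
  append 8 at index 8 → [-10, -5, -6, 3, 1, -3, 15, 8] (no swap needed)
Insert -2:
  append -2 at index 9 → [-10, -5, -6, 3, 1, -3, 15, 8, -2]
  -2 < parent 3 at index 4, swap → [-10, -5, -6, -2, 1, -3, 15, 8, 3]
Insert -16:
  append -16 at index 10 → [-10, -5, -6, -2, 1, -3, 15, 8, 3, -16]
  -16 < parent 1 at index 5, swap → [-10, -5, -6, -2, -16, -3, 15, 8, 3, 1]
  -16 < parent -5 at index 2, swap → [-10, -16, -6, -2, -5, -3, 15, 8, 3, 1]
  -16 < parent -10 at index 1, swap → [-16, -10, -6, -2, -5, -3, 15, 8, 3, 1]
Insert -15:
  append -15 at index 11 → [-16, -10, -6, -2, -5, -3, 15, 8, 3, 1, -15]
  -15 < parent -5 at index 5, swap → [-16, -10, -6, -2, -15, -3, 15, 8, 3, 1, -5]
  -15 < parent -10 at index 2, swap → [-16, -15, -6, -2, -10, -3, 15, 8, 3, 1, -5]
resulting array: [-16, -15, -6, -2, -10, -3, 15, 8, 3, 1, -5]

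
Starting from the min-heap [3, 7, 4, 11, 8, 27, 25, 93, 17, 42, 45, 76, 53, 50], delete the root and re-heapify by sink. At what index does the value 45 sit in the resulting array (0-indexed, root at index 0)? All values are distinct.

10

remove root 3; move last element 50 to root → [50, 7, 4, 11, 8, 27, 25, 93, 17, 42, 45, 76, 53]
50 vs smaller child 4 at index 2, swap → [4, 7, 50, 11, 8, 27, 25, 93, 17, 42, 45, 76, 53]
50 vs smaller child 25 at index 6, swap → [4, 7, 25, 11, 8, 27, 50, 93, 17, 42, 45, 76, 53]
resulting array: [4, 7, 25, 11, 8, 27, 50, 93, 17, 42, 45, 76, 53]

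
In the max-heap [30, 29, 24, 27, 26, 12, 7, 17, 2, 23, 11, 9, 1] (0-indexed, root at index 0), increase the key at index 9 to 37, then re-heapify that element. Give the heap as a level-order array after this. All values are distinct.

[37, 30, 24, 27, 29, 12, 7, 17, 2, 26, 11, 9, 1]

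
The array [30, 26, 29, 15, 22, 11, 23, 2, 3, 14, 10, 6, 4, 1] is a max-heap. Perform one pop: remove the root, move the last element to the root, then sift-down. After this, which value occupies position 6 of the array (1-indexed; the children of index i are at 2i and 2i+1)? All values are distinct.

remove root 30; move last element 1 to root → [1, 26, 29, 15, 22, 11, 23, 2, 3, 14, 10, 6, 4]
1 vs larger child 29 at index 3, swap → [29, 26, 1, 15, 22, 11, 23, 2, 3, 14, 10, 6, 4]
1 vs larger child 23 at index 7, swap → [29, 26, 23, 15, 22, 11, 1, 2, 3, 14, 10, 6, 4]
resulting array: [29, 26, 23, 15, 22, 11, 1, 2, 3, 14, 10, 6, 4]

11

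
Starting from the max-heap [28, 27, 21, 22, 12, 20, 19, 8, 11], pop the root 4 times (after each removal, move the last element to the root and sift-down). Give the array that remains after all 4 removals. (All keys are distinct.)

extract-max #1 returns 28:
  remove root 28; move last element 11 to root → [11, 27, 21, 22, 12, 20, 19, 8]
  11 vs larger child 27 at index 1, swap → [27, 11, 21, 22, 12, 20, 19, 8]
  11 vs larger child 22 at index 3, swap → [27, 22, 21, 11, 12, 20, 19, 8]
extract-max #2 returns 27:
  remove root 27; move last element 8 to root → [8, 22, 21, 11, 12, 20, 19]
  8 vs larger child 22 at index 1, swap → [22, 8, 21, 11, 12, 20, 19]
  8 vs larger child 12 at index 4, swap → [22, 12, 21, 11, 8, 20, 19]
extract-max #3 returns 22:
  remove root 22; move last element 19 to root → [19, 12, 21, 11, 8, 20]
  19 vs larger child 21 at index 2, swap → [21, 12, 19, 11, 8, 20]
  19 vs only child 20 at index 5, swap → [21, 12, 20, 11, 8, 19]
extract-max #4 returns 21:
  remove root 21; move last element 19 to root → [19, 12, 20, 11, 8]
  19 vs larger child 20 at index 2, swap → [20, 12, 19, 11, 8]

[20, 12, 19, 11, 8]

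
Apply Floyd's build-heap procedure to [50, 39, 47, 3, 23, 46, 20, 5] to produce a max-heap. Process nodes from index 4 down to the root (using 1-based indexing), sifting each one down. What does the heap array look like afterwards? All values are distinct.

[50, 39, 47, 5, 23, 46, 20, 3]

sift down from index 4:
  3 vs only child 5 at index 8, swap → [50, 39, 47, 5, 23, 46, 20, 3]
sift down from index 3: already satisfies heap property
sift down from index 2: already satisfies heap property
sift down from index 1: already satisfies heap property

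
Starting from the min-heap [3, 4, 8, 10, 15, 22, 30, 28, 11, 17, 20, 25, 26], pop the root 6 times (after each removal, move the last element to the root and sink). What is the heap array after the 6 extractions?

extract-min #1 returns 3:
  remove root 3; move last element 26 to root → [26, 4, 8, 10, 15, 22, 30, 28, 11, 17, 20, 25]
  26 vs smaller child 4 at index 1, swap → [4, 26, 8, 10, 15, 22, 30, 28, 11, 17, 20, 25]
  26 vs smaller child 10 at index 3, swap → [4, 10, 8, 26, 15, 22, 30, 28, 11, 17, 20, 25]
  26 vs smaller child 11 at index 8, swap → [4, 10, 8, 11, 15, 22, 30, 28, 26, 17, 20, 25]
extract-min #2 returns 4:
  remove root 4; move last element 25 to root → [25, 10, 8, 11, 15, 22, 30, 28, 26, 17, 20]
  25 vs smaller child 8 at index 2, swap → [8, 10, 25, 11, 15, 22, 30, 28, 26, 17, 20]
  25 vs smaller child 22 at index 5, swap → [8, 10, 22, 11, 15, 25, 30, 28, 26, 17, 20]
extract-min #3 returns 8:
  remove root 8; move last element 20 to root → [20, 10, 22, 11, 15, 25, 30, 28, 26, 17]
  20 vs smaller child 10 at index 1, swap → [10, 20, 22, 11, 15, 25, 30, 28, 26, 17]
  20 vs smaller child 11 at index 3, swap → [10, 11, 22, 20, 15, 25, 30, 28, 26, 17]
extract-min #4 returns 10:
  remove root 10; move last element 17 to root → [17, 11, 22, 20, 15, 25, 30, 28, 26]
  17 vs smaller child 11 at index 1, swap → [11, 17, 22, 20, 15, 25, 30, 28, 26]
  17 vs smaller child 15 at index 4, swap → [11, 15, 22, 20, 17, 25, 30, 28, 26]
extract-min #5 returns 11:
  remove root 11; move last element 26 to root → [26, 15, 22, 20, 17, 25, 30, 28]
  26 vs smaller child 15 at index 1, swap → [15, 26, 22, 20, 17, 25, 30, 28]
  26 vs smaller child 17 at index 4, swap → [15, 17, 22, 20, 26, 25, 30, 28]
extract-min #6 returns 15:
  remove root 15; move last element 28 to root → [28, 17, 22, 20, 26, 25, 30]
  28 vs smaller child 17 at index 1, swap → [17, 28, 22, 20, 26, 25, 30]
  28 vs smaller child 20 at index 3, swap → [17, 20, 22, 28, 26, 25, 30]

[17, 20, 22, 28, 26, 25, 30]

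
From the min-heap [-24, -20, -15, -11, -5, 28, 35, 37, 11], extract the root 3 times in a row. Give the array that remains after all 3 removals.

[-11, -5, 28, 11, 35, 37]

extract-min #1 returns -24:
  remove root -24; move last element 11 to root → [11, -20, -15, -11, -5, 28, 35, 37]
  11 vs smaller child -20 at index 1, swap → [-20, 11, -15, -11, -5, 28, 35, 37]
  11 vs smaller child -11 at index 3, swap → [-20, -11, -15, 11, -5, 28, 35, 37]
extract-min #2 returns -20:
  remove root -20; move last element 37 to root → [37, -11, -15, 11, -5, 28, 35]
  37 vs smaller child -15 at index 2, swap → [-15, -11, 37, 11, -5, 28, 35]
  37 vs smaller child 28 at index 5, swap → [-15, -11, 28, 11, -5, 37, 35]
extract-min #3 returns -15:
  remove root -15; move last element 35 to root → [35, -11, 28, 11, -5, 37]
  35 vs smaller child -11 at index 1, swap → [-11, 35, 28, 11, -5, 37]
  35 vs smaller child -5 at index 4, swap → [-11, -5, 28, 11, 35, 37]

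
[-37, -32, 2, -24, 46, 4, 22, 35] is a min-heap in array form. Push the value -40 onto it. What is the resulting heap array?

[-40, -37, 2, -32, 46, 4, 22, 35, -24]

append -40 at index 8 → [-37, -32, 2, -24, 46, 4, 22, 35, -40]
-40 < parent -24 at index 3, swap → [-37, -32, 2, -40, 46, 4, 22, 35, -24]
-40 < parent -32 at index 1, swap → [-37, -40, 2, -32, 46, 4, 22, 35, -24]
-40 < parent -37 at index 0, swap → [-40, -37, 2, -32, 46, 4, 22, 35, -24]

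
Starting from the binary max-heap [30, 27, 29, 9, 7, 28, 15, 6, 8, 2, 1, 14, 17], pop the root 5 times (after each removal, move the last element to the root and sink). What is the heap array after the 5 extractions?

[15, 9, 14, 8, 7, 1, 2, 6]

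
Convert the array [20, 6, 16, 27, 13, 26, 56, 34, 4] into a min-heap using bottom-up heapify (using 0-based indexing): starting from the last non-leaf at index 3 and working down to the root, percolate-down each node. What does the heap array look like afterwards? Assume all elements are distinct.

[4, 6, 16, 20, 13, 26, 56, 34, 27]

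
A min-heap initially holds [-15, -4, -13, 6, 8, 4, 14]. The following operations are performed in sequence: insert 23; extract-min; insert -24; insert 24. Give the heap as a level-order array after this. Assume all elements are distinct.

insert 23:
  append 23 at index 7 → [-15, -4, -13, 6, 8, 4, 14, 23] (no swap needed)
extract-min → returns -15:
  remove root -15; move last element 23 to root → [23, -4, -13, 6, 8, 4, 14]
  23 vs smaller child -13 at index 2, swap → [-13, -4, 23, 6, 8, 4, 14]
  23 vs smaller child 4 at index 5, swap → [-13, -4, 4, 6, 8, 23, 14]
insert -24:
  append -24 at index 7 → [-13, -4, 4, 6, 8, 23, 14, -24]
  -24 < parent 6 at index 3, swap → [-13, -4, 4, -24, 8, 23, 14, 6]
  -24 < parent -4 at index 1, swap → [-13, -24, 4, -4, 8, 23, 14, 6]
  -24 < parent -13 at index 0, swap → [-24, -13, 4, -4, 8, 23, 14, 6]
insert 24:
  append 24 at index 8 → [-24, -13, 4, -4, 8, 23, 14, 6, 24] (no swap needed)

[-24, -13, 4, -4, 8, 23, 14, 6, 24]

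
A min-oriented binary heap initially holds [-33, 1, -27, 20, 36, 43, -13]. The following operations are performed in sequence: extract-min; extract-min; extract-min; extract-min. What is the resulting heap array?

[20, 36, 43]

extract-min → returns -33:
  remove root -33; move last element -13 to root → [-13, 1, -27, 20, 36, 43]
  -13 vs smaller child -27 at index 2, swap → [-27, 1, -13, 20, 36, 43]
extract-min → returns -27:
  remove root -27; move last element 43 to root → [43, 1, -13, 20, 36]
  43 vs smaller child -13 at index 2, swap → [-13, 1, 43, 20, 36]
extract-min → returns -13:
  remove root -13; move last element 36 to root → [36, 1, 43, 20]
  36 vs smaller child 1 at index 1, swap → [1, 36, 43, 20]
  36 vs only child 20 at index 3, swap → [1, 20, 43, 36]
extract-min → returns 1:
  remove root 1; move last element 36 to root → [36, 20, 43]
  36 vs smaller child 20 at index 1, swap → [20, 36, 43]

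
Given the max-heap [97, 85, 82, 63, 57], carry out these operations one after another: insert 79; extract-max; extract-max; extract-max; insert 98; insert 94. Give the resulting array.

[98, 94, 57, 63, 79]

insert 79:
  append 79 at index 5 → [97, 85, 82, 63, 57, 79] (no swap needed)
extract-max → returns 97:
  remove root 97; move last element 79 to root → [79, 85, 82, 63, 57]
  79 vs larger child 85 at index 1, swap → [85, 79, 82, 63, 57]
extract-max → returns 85:
  remove root 85; move last element 57 to root → [57, 79, 82, 63]
  57 vs larger child 82 at index 2, swap → [82, 79, 57, 63]
extract-max → returns 82:
  remove root 82; move last element 63 to root → [63, 79, 57]
  63 vs larger child 79 at index 1, swap → [79, 63, 57]
insert 98:
  append 98 at index 3 → [79, 63, 57, 98]
  98 > parent 63 at index 1, swap → [79, 98, 57, 63]
  98 > parent 79 at index 0, swap → [98, 79, 57, 63]
insert 94:
  append 94 at index 4 → [98, 79, 57, 63, 94]
  94 > parent 79 at index 1, swap → [98, 94, 57, 63, 79]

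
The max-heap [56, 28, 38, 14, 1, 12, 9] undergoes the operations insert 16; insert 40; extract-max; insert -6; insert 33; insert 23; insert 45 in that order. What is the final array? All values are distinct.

insert 16:
  append 16 at index 7 → [56, 28, 38, 14, 1, 12, 9, 16]
  16 > parent 14 at index 3, swap → [56, 28, 38, 16, 1, 12, 9, 14]
insert 40:
  append 40 at index 8 → [56, 28, 38, 16, 1, 12, 9, 14, 40]
  40 > parent 16 at index 3, swap → [56, 28, 38, 40, 1, 12, 9, 14, 16]
  40 > parent 28 at index 1, swap → [56, 40, 38, 28, 1, 12, 9, 14, 16]
extract-max → returns 56:
  remove root 56; move last element 16 to root → [16, 40, 38, 28, 1, 12, 9, 14]
  16 vs larger child 40 at index 1, swap → [40, 16, 38, 28, 1, 12, 9, 14]
  16 vs larger child 28 at index 3, swap → [40, 28, 38, 16, 1, 12, 9, 14]
insert -6:
  append -6 at index 8 → [40, 28, 38, 16, 1, 12, 9, 14, -6] (no swap needed)
insert 33:
  append 33 at index 9 → [40, 28, 38, 16, 1, 12, 9, 14, -6, 33]
  33 > parent 1 at index 4, swap → [40, 28, 38, 16, 33, 12, 9, 14, -6, 1]
  33 > parent 28 at index 1, swap → [40, 33, 38, 16, 28, 12, 9, 14, -6, 1]
insert 23:
  append 23 at index 10 → [40, 33, 38, 16, 28, 12, 9, 14, -6, 1, 23] (no swap needed)
insert 45:
  append 45 at index 11 → [40, 33, 38, 16, 28, 12, 9, 14, -6, 1, 23, 45]
  45 > parent 12 at index 5, swap → [40, 33, 38, 16, 28, 45, 9, 14, -6, 1, 23, 12]
  45 > parent 38 at index 2, swap → [40, 33, 45, 16, 28, 38, 9, 14, -6, 1, 23, 12]
  45 > parent 40 at index 0, swap → [45, 33, 40, 16, 28, 38, 9, 14, -6, 1, 23, 12]

[45, 33, 40, 16, 28, 38, 9, 14, -6, 1, 23, 12]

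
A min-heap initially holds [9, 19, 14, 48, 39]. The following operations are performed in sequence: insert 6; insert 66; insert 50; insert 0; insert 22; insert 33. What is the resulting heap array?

[0, 6, 9, 19, 22, 14, 66, 50, 48, 39, 33]

insert 6:
  append 6 at index 5 → [9, 19, 14, 48, 39, 6]
  6 < parent 14 at index 2, swap → [9, 19, 6, 48, 39, 14]
  6 < parent 9 at index 0, swap → [6, 19, 9, 48, 39, 14]
insert 66:
  append 66 at index 6 → [6, 19, 9, 48, 39, 14, 66] (no swap needed)
insert 50:
  append 50 at index 7 → [6, 19, 9, 48, 39, 14, 66, 50] (no swap needed)
insert 0:
  append 0 at index 8 → [6, 19, 9, 48, 39, 14, 66, 50, 0]
  0 < parent 48 at index 3, swap → [6, 19, 9, 0, 39, 14, 66, 50, 48]
  0 < parent 19 at index 1, swap → [6, 0, 9, 19, 39, 14, 66, 50, 48]
  0 < parent 6 at index 0, swap → [0, 6, 9, 19, 39, 14, 66, 50, 48]
insert 22:
  append 22 at index 9 → [0, 6, 9, 19, 39, 14, 66, 50, 48, 22]
  22 < parent 39 at index 4, swap → [0, 6, 9, 19, 22, 14, 66, 50, 48, 39]
insert 33:
  append 33 at index 10 → [0, 6, 9, 19, 22, 14, 66, 50, 48, 39, 33] (no swap needed)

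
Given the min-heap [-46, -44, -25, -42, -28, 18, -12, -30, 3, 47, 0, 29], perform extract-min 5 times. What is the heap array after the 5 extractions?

[-25, 0, -12, 3, 47, 18, 29]

extract-min #1 returns -46:
  remove root -46; move last element 29 to root → [29, -44, -25, -42, -28, 18, -12, -30, 3, 47, 0]
  29 vs smaller child -44 at index 1, swap → [-44, 29, -25, -42, -28, 18, -12, -30, 3, 47, 0]
  29 vs smaller child -42 at index 3, swap → [-44, -42, -25, 29, -28, 18, -12, -30, 3, 47, 0]
  29 vs smaller child -30 at index 7, swap → [-44, -42, -25, -30, -28, 18, -12, 29, 3, 47, 0]
extract-min #2 returns -44:
  remove root -44; move last element 0 to root → [0, -42, -25, -30, -28, 18, -12, 29, 3, 47]
  0 vs smaller child -42 at index 1, swap → [-42, 0, -25, -30, -28, 18, -12, 29, 3, 47]
  0 vs smaller child -30 at index 3, swap → [-42, -30, -25, 0, -28, 18, -12, 29, 3, 47]
extract-min #3 returns -42:
  remove root -42; move last element 47 to root → [47, -30, -25, 0, -28, 18, -12, 29, 3]
  47 vs smaller child -30 at index 1, swap → [-30, 47, -25, 0, -28, 18, -12, 29, 3]
  47 vs smaller child -28 at index 4, swap → [-30, -28, -25, 0, 47, 18, -12, 29, 3]
extract-min #4 returns -30:
  remove root -30; move last element 3 to root → [3, -28, -25, 0, 47, 18, -12, 29]
  3 vs smaller child -28 at index 1, swap → [-28, 3, -25, 0, 47, 18, -12, 29]
  3 vs smaller child 0 at index 3, swap → [-28, 0, -25, 3, 47, 18, -12, 29]
extract-min #5 returns -28:
  remove root -28; move last element 29 to root → [29, 0, -25, 3, 47, 18, -12]
  29 vs smaller child -25 at index 2, swap → [-25, 0, 29, 3, 47, 18, -12]
  29 vs smaller child -12 at index 6, swap → [-25, 0, -12, 3, 47, 18, 29]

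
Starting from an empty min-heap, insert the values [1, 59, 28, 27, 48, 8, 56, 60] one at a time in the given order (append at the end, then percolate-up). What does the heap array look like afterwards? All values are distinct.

[1, 27, 8, 59, 48, 28, 56, 60]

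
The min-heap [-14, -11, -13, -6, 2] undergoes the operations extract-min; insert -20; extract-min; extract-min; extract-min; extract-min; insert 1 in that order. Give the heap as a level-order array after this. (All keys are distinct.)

extract-min → returns -14:
  remove root -14; move last element 2 to root → [2, -11, -13, -6]
  2 vs smaller child -13 at index 2, swap → [-13, -11, 2, -6]
insert -20:
  append -20 at index 4 → [-13, -11, 2, -6, -20]
  -20 < parent -11 at index 1, swap → [-13, -20, 2, -6, -11]
  -20 < parent -13 at index 0, swap → [-20, -13, 2, -6, -11]
extract-min → returns -20:
  remove root -20; move last element -11 to root → [-11, -13, 2, -6]
  -11 vs smaller child -13 at index 1, swap → [-13, -11, 2, -6]
extract-min → returns -13:
  remove root -13; move last element -6 to root → [-6, -11, 2]
  -6 vs smaller child -11 at index 1, swap → [-11, -6, 2]
extract-min → returns -11:
  remove root -11; move last element 2 to root → [2, -6]
  2 vs only child -6 at index 1, swap → [-6, 2]
extract-min → returns -6:
  remove root -6; move last element 2 to root → [2] (no swap needed)
insert 1:
  append 1 at index 1 → [2, 1]
  1 < parent 2 at index 0, swap → [1, 2]

[1, 2]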